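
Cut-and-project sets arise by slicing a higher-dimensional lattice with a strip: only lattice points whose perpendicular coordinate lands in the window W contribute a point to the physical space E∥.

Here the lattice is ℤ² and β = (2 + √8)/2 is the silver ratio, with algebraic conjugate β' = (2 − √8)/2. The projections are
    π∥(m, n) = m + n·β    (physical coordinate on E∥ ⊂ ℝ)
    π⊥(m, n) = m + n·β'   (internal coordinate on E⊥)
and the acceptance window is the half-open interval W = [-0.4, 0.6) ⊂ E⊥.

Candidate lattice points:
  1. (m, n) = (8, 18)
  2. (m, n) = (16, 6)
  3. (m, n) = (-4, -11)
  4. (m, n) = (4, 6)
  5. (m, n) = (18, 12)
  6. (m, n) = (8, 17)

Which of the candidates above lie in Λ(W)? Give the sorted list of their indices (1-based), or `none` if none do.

Compute β' = (2−√8)/2 = -0.4142, so π⊥(m,n) = m -0.4142·n.
[1] lift (8,18): star map gives 0.5442; window check -0.4 ≤ 0.5442 < 0.6 is true → IN Λ
[2] lift (16,6): star map gives 13.5147; window check -0.4 ≤ 13.5147 < 0.6 is false → out
[3] lift (-4,-11): star map gives 0.5563; window check -0.4 ≤ 0.5563 < 0.6 is true → IN Λ
[4] lift (4,6): star map gives 1.5147; window check -0.4 ≤ 1.5147 < 0.6 is false → out
[5] lift (18,12): star map gives 13.0294; window check -0.4 ≤ 13.0294 < 0.6 is false → out
[6] lift (8,17): star map gives 0.9584; window check -0.4 ≤ 0.9584 < 0.6 is false → out

1, 3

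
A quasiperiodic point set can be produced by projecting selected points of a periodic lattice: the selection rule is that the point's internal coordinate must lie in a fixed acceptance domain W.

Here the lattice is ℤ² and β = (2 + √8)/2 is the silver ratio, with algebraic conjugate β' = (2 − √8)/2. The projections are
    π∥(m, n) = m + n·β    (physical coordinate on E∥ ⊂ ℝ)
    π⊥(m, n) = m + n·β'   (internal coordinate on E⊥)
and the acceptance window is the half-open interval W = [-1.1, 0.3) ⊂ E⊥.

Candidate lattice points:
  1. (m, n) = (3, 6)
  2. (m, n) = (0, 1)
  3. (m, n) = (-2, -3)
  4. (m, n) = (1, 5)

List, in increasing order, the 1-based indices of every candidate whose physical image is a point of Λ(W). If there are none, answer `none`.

β' = (2−√8)/2 ≈ -0.4142.
candidate 1: (m,n)=(3,6) → π∥ = 3+6·β ≈ 17.4853, π⊥ = 3+6·β' ≈ 0.5147 ∉ [-1.1, 0.3) ⇒ out
candidate 2: (m,n)=(0,1) → π∥ = 0+1·β ≈ 2.4142, π⊥ = 0+1·β' ≈ -0.4142 ∈ [-1.1, 0.3) ⇒ IN Λ
candidate 3: (m,n)=(-2,-3) → π∥ = -2-3·β ≈ -9.2426, π⊥ = -2-3·β' ≈ -0.7574 ∈ [-1.1, 0.3) ⇒ IN Λ
candidate 4: (m,n)=(1,5) → π∥ = 1+5·β ≈ 13.0711, π⊥ = 1+5·β' ≈ -1.0711 ∈ [-1.1, 0.3) ⇒ IN Λ

2, 3, 4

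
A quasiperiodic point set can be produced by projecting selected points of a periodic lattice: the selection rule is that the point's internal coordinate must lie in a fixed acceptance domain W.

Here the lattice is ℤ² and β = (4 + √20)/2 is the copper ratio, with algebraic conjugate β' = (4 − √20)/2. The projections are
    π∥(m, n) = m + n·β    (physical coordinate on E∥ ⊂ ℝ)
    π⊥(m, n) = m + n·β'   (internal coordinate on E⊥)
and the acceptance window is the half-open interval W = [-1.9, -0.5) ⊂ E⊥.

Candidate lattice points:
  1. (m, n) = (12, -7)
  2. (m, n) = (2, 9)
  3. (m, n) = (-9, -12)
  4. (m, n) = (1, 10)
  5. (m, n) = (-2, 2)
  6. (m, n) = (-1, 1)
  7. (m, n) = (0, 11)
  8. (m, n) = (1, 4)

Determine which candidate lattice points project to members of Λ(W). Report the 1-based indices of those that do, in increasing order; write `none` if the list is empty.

4, 6

Numerically β ≈ 4.2361 and β' = −1/β ≈ -0.2361.
candidate 1: (m,n)=(12,-7) → π∥ = 12-7·β ≈ -17.6525, π⊥ = 12-7·β' ≈ 13.6525 ∉ [-1.9, -0.5) ⇒ out
candidate 2: (m,n)=(2,9) → π∥ = 2+9·β ≈ 40.1246, π⊥ = 2+9·β' ≈ -0.1246 ∉ [-1.9, -0.5) ⇒ out
candidate 3: (m,n)=(-9,-12) → π∥ = -9-12·β ≈ -59.8328, π⊥ = -9-12·β' ≈ -6.1672 ∉ [-1.9, -0.5) ⇒ out
candidate 4: (m,n)=(1,10) → π∥ = 1+10·β ≈ 43.3607, π⊥ = 1+10·β' ≈ -1.3607 ∈ [-1.9, -0.5) ⇒ IN Λ
candidate 5: (m,n)=(-2,2) → π∥ = -2+2·β ≈ 6.4721, π⊥ = -2+2·β' ≈ -2.4721 ∉ [-1.9, -0.5) ⇒ out
candidate 6: (m,n)=(-1,1) → π∥ = -1+1·β ≈ 3.2361, π⊥ = -1+1·β' ≈ -1.2361 ∈ [-1.9, -0.5) ⇒ IN Λ
candidate 7: (m,n)=(0,11) → π∥ = 0+11·β ≈ 46.5967, π⊥ = 0+11·β' ≈ -2.5967 ∉ [-1.9, -0.5) ⇒ out
candidate 8: (m,n)=(1,4) → π∥ = 1+4·β ≈ 17.9443, π⊥ = 1+4·β' ≈ 0.0557 ∉ [-1.9, -0.5) ⇒ out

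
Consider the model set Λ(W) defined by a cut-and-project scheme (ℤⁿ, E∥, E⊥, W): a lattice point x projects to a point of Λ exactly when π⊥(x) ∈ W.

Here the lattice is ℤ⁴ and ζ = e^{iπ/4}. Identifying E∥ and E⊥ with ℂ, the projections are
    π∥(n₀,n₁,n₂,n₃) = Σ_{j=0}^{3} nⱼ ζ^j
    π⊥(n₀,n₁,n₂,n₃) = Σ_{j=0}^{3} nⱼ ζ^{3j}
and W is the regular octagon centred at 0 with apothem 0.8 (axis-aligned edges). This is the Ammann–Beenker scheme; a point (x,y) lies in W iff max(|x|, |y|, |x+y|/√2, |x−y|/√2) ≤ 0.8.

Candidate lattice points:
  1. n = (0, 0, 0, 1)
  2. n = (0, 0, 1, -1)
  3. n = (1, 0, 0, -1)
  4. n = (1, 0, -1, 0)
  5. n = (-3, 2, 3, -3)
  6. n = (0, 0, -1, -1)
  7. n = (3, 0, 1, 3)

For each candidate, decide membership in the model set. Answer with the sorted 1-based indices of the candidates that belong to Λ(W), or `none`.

3, 6

With ζ = e^{iπ/4} the internal vectors are ζ^0,ζ^3,ζ^6,ζ^9.
candidate 1: n = (0, 0, 0, 1) → π⊥ ≈ (+0.70711, +0.70711); max(|x|,|y|,|x±y|/√2) = 1.00000 > 0.8 ⇒ ∉ W
candidate 2: n = (0, 0, 1, -1) → π⊥ ≈ (-0.70711, -1.70711); max(|x|,|y|,|x±y|/√2) = 1.70711 > 0.8 ⇒ ∉ W
candidate 3: n = (1, 0, 0, -1) → π⊥ ≈ (+0.29289, -0.70711); max(|x|,|y|,|x±y|/√2) = 0.70711 ≤ 0.8 ⇒ ∈ W
candidate 4: n = (1, 0, -1, 0) → π⊥ ≈ (+1.00000, +1.00000); max(|x|,|y|,|x±y|/√2) = 1.41421 > 0.8 ⇒ ∉ W
candidate 5: n = (-3, 2, 3, -3) → π⊥ ≈ (-6.53553, -3.70711); max(|x|,|y|,|x±y|/√2) = 7.24264 > 0.8 ⇒ ∉ W
candidate 6: n = (0, 0, -1, -1) → π⊥ ≈ (-0.70711, +0.29289); max(|x|,|y|,|x±y|/√2) = 0.70711 ≤ 0.8 ⇒ ∈ W
candidate 7: n = (3, 0, 1, 3) → π⊥ ≈ (+5.12132, +1.12132); max(|x|,|y|,|x±y|/√2) = 5.12132 > 0.8 ⇒ ∉ W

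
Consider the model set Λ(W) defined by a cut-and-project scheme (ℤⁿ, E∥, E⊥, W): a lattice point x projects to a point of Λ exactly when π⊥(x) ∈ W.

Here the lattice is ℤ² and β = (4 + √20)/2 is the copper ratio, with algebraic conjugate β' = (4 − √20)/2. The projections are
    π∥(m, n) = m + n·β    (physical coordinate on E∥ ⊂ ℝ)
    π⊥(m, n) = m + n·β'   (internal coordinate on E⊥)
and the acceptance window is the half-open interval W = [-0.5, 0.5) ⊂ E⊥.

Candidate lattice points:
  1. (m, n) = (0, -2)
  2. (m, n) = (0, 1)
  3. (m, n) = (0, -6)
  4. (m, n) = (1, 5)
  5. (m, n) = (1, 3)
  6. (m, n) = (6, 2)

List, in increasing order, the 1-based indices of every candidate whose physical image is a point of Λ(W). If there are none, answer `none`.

β' = (4−√20)/2 ≈ -0.23607.
candidate 1: (m,n)=(0,-2) → π∥ = 0-2·β ≈ -8.47214, π⊥ = 0-2·β' ≈ 0.47214 ∈ [-0.5, 0.5) ⇒ IN Λ
candidate 2: (m,n)=(0,1) → π∥ = 0+1·β ≈ 4.23607, π⊥ = 0+1·β' ≈ -0.23607 ∈ [-0.5, 0.5) ⇒ IN Λ
candidate 3: (m,n)=(0,-6) → π∥ = 0-6·β ≈ -25.41641, π⊥ = 0-6·β' ≈ 1.41641 ∉ [-0.5, 0.5) ⇒ out
candidate 4: (m,n)=(1,5) → π∥ = 1+5·β ≈ 22.18034, π⊥ = 1+5·β' ≈ -0.18034 ∈ [-0.5, 0.5) ⇒ IN Λ
candidate 5: (m,n)=(1,3) → π∥ = 1+3·β ≈ 13.70820, π⊥ = 1+3·β' ≈ 0.29180 ∈ [-0.5, 0.5) ⇒ IN Λ
candidate 6: (m,n)=(6,2) → π∥ = 6+2·β ≈ 14.47214, π⊥ = 6+2·β' ≈ 5.52786 ∉ [-0.5, 0.5) ⇒ out

1, 2, 4, 5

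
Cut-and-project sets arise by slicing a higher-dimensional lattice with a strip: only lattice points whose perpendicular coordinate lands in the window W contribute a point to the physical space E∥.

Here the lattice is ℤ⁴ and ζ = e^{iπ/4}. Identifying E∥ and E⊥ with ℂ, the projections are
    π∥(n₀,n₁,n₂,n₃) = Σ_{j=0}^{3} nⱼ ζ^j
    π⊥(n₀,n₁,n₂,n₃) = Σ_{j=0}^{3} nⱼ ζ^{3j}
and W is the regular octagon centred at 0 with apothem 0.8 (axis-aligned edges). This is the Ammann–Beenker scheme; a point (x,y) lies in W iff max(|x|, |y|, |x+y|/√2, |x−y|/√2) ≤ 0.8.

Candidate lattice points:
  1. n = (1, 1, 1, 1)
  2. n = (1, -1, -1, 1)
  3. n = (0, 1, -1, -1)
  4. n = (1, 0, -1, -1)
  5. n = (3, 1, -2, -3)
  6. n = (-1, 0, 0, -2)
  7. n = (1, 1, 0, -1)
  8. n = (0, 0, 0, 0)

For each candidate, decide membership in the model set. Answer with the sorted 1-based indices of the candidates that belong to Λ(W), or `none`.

4, 5, 7, 8

With ζ = e^{iπ/4} the internal vectors are ζ^0,ζ^3,ζ^6,ζ^9.
#1 (1, 1, 1, 1): internal (1.00000, 0.41421); octagon support 1.00000 vs apothem 0.8 → ∉ W
#2 (1, -1, -1, 1): internal (2.41421, 1.00000); octagon support 2.41421 vs apothem 0.8 → ∉ W
#3 (0, 1, -1, -1): internal (-1.41421, 1.00000); octagon support 1.70711 vs apothem 0.8 → ∉ W
#4 (1, 0, -1, -1): internal (0.29289, 0.29289); octagon support 0.41421 vs apothem 0.8 → ∈ W
#5 (3, 1, -2, -3): internal (0.17157, 0.58579); octagon support 0.58579 vs apothem 0.8 → ∈ W
#6 (-1, 0, 0, -2): internal (-2.41421, -1.41421); octagon support 2.70711 vs apothem 0.8 → ∉ W
#7 (1, 1, 0, -1): internal (-0.41421, 0.00000); octagon support 0.41421 vs apothem 0.8 → ∈ W
#8 (0, 0, 0, 0): internal (0.00000, 0.00000); octagon support 0.00000 vs apothem 0.8 → ∈ W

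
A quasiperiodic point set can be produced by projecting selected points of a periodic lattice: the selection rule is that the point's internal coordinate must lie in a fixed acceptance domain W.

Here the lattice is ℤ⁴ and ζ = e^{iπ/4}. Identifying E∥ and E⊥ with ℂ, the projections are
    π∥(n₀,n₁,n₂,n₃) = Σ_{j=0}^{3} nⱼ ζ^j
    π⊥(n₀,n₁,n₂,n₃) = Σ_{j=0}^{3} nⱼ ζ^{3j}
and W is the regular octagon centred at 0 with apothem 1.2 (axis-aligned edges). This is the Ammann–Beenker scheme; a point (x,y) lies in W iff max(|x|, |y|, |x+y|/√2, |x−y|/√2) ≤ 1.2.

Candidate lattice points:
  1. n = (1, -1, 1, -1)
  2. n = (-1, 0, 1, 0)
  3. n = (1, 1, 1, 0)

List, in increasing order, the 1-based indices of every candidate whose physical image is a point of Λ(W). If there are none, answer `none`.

With ζ = e^{iπ/4} the internal vectors are ζ^0,ζ^3,ζ^6,ζ^9.
candidate 1: n = (1, -1, 1, -1) → π⊥ ≈ (+1.00000, -2.41421); max(|x|,|y|,|x±y|/√2) = 2.41421 > 1.2 ⇒ ∉ W
candidate 2: n = (-1, 0, 1, 0) → π⊥ ≈ (-1.00000, -1.00000); max(|x|,|y|,|x±y|/√2) = 1.41421 > 1.2 ⇒ ∉ W
candidate 3: n = (1, 1, 1, 0) → π⊥ ≈ (+0.29289, -0.29289); max(|x|,|y|,|x±y|/√2) = 0.41421 ≤ 1.2 ⇒ ∈ W

3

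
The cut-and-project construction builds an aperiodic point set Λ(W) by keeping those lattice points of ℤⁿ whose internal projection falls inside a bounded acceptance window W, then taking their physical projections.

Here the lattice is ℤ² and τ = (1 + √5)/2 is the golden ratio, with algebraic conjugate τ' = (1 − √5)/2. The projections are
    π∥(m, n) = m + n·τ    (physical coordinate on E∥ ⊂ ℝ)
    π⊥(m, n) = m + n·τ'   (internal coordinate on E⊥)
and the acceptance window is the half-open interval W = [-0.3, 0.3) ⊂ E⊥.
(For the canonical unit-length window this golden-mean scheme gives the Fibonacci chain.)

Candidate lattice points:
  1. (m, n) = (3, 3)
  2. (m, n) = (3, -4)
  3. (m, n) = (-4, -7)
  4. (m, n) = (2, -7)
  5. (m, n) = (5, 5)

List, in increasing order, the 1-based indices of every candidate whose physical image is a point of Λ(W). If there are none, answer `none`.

none

Compute τ' = (1−√5)/2 = -0.618034, so π⊥(m,n) = m -0.618034·n.
#1 (3,3): internal coord 3 + (3)·τ' = +1.145898; +1.145898 ∉ [-0.3, 0.3) → out
#2 (3,-4): internal coord 3 + (-4)·τ' = +5.472136; +5.472136 ∉ [-0.3, 0.3) → out
#3 (-4,-7): internal coord -4 + (-7)·τ' = +0.326238; +0.326238 ∉ [-0.3, 0.3) → out
#4 (2,-7): internal coord 2 + (-7)·τ' = +6.326238; +6.326238 ∉ [-0.3, 0.3) → out
#5 (5,5): internal coord 5 + (5)·τ' = +1.909830; +1.909830 ∉ [-0.3, 0.3) → out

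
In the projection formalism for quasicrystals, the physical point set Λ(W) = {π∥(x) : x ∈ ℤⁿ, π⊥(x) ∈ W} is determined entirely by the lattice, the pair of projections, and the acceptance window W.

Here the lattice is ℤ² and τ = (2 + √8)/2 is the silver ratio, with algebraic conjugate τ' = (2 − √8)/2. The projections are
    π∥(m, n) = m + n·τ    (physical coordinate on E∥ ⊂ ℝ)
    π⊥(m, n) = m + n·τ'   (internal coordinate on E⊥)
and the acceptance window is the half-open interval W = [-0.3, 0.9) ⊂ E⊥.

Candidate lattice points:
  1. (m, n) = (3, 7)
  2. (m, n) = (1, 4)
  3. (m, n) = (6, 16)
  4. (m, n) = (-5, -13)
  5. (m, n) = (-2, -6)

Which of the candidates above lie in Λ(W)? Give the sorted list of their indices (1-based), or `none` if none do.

1, 4, 5

τ' = (2−√8)/2 ≈ -0.41421.
candidate 1: (m,n)=(3,7) → π∥ = 3+7·τ ≈ 19.89949, π⊥ = 3+7·τ' ≈ 0.10051 ∈ [-0.3, 0.9) ⇒ IN Λ
candidate 2: (m,n)=(1,4) → π∥ = 1+4·τ ≈ 10.65685, π⊥ = 1+4·τ' ≈ -0.65685 ∉ [-0.3, 0.9) ⇒ out
candidate 3: (m,n)=(6,16) → π∥ = 6+16·τ ≈ 44.62742, π⊥ = 6+16·τ' ≈ -0.62742 ∉ [-0.3, 0.9) ⇒ out
candidate 4: (m,n)=(-5,-13) → π∥ = -5-13·τ ≈ -36.38478, π⊥ = -5-13·τ' ≈ 0.38478 ∈ [-0.3, 0.9) ⇒ IN Λ
candidate 5: (m,n)=(-2,-6) → π∥ = -2-6·τ ≈ -16.48528, π⊥ = -2-6·τ' ≈ 0.48528 ∈ [-0.3, 0.9) ⇒ IN Λ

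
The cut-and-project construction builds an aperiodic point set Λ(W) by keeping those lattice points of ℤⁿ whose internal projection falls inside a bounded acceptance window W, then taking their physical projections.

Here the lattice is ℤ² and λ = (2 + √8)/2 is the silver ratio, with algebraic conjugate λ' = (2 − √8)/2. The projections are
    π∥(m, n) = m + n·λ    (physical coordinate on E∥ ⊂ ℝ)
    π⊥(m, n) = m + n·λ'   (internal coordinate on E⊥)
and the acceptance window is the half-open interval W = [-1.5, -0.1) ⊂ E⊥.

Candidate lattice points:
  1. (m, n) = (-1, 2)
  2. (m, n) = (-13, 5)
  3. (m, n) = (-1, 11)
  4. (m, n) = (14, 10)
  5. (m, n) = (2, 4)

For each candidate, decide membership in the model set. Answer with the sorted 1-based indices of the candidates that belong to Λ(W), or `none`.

none

λ' = (2−√8)/2 ≈ -0.41421.
#1 (-1,2): internal coord -1 + (2)·λ' = -1.82843; -1.82843 ∉ [-1.5, -0.1) → out
#2 (-13,5): internal coord -13 + (5)·λ' = -15.07107; -15.07107 ∉ [-1.5, -0.1) → out
#3 (-1,11): internal coord -1 + (11)·λ' = -5.55635; -5.55635 ∉ [-1.5, -0.1) → out
#4 (14,10): internal coord 14 + (10)·λ' = +9.85786; +9.85786 ∉ [-1.5, -0.1) → out
#5 (2,4): internal coord 2 + (4)·λ' = +0.34315; +0.34315 ∉ [-1.5, -0.1) → out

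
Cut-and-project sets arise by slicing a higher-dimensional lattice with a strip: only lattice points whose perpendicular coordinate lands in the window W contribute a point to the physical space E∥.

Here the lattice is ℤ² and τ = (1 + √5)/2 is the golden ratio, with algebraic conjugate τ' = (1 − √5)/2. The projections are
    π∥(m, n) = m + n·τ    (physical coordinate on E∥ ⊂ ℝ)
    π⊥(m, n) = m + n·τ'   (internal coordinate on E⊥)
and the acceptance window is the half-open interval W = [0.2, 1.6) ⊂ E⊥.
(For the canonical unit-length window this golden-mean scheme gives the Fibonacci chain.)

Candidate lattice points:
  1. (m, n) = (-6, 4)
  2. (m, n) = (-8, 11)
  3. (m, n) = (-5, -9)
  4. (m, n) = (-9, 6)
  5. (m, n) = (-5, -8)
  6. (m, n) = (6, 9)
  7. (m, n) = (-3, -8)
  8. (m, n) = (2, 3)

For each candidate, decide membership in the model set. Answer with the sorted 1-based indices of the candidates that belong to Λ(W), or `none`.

3, 6

Compute τ' = (1−√5)/2 = -0.61803, so π⊥(m,n) = m -0.61803·n.
candidate 1: (m,n)=(-6,4) → π∥ = -6+4·τ ≈ 0.47214, π⊥ = -6+4·τ' ≈ -8.47214 ∉ [0.2, 1.6) ⇒ out
candidate 2: (m,n)=(-8,11) → π∥ = -8+11·τ ≈ 9.79837, π⊥ = -8+11·τ' ≈ -14.79837 ∉ [0.2, 1.6) ⇒ out
candidate 3: (m,n)=(-5,-9) → π∥ = -5-9·τ ≈ -19.56231, π⊥ = -5-9·τ' ≈ 0.56231 ∈ [0.2, 1.6) ⇒ IN Λ
candidate 4: (m,n)=(-9,6) → π∥ = -9+6·τ ≈ 0.70820, π⊥ = -9+6·τ' ≈ -12.70820 ∉ [0.2, 1.6) ⇒ out
candidate 5: (m,n)=(-5,-8) → π∥ = -5-8·τ ≈ -17.94427, π⊥ = -5-8·τ' ≈ -0.05573 ∉ [0.2, 1.6) ⇒ out
candidate 6: (m,n)=(6,9) → π∥ = 6+9·τ ≈ 20.56231, π⊥ = 6+9·τ' ≈ 0.43769 ∈ [0.2, 1.6) ⇒ IN Λ
candidate 7: (m,n)=(-3,-8) → π∥ = -3-8·τ ≈ -15.94427, π⊥ = -3-8·τ' ≈ 1.94427 ∉ [0.2, 1.6) ⇒ out
candidate 8: (m,n)=(2,3) → π∥ = 2+3·τ ≈ 6.85410, π⊥ = 2+3·τ' ≈ 0.14590 ∉ [0.2, 1.6) ⇒ out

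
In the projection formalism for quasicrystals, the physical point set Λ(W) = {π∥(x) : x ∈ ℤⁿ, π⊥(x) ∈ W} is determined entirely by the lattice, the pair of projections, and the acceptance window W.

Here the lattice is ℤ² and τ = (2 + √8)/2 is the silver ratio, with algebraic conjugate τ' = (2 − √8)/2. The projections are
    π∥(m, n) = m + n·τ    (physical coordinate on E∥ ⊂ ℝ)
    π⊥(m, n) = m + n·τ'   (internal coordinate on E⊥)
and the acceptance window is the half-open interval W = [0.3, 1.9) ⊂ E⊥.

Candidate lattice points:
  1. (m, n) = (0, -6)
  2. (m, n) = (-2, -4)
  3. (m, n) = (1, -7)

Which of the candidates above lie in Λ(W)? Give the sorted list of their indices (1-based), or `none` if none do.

Numerically τ ≈ 2.41421 and τ' = −1/τ ≈ -0.41421.
candidate 1: (m,n)=(0,-6) → π∥ = 0-6·τ ≈ -14.48528, π⊥ = 0-6·τ' ≈ 2.48528 ∉ [0.3, 1.9) ⇒ out
candidate 2: (m,n)=(-2,-4) → π∥ = -2-4·τ ≈ -11.65685, π⊥ = -2-4·τ' ≈ -0.34315 ∉ [0.3, 1.9) ⇒ out
candidate 3: (m,n)=(1,-7) → π∥ = 1-7·τ ≈ -15.89949, π⊥ = 1-7·τ' ≈ 3.89949 ∉ [0.3, 1.9) ⇒ out

none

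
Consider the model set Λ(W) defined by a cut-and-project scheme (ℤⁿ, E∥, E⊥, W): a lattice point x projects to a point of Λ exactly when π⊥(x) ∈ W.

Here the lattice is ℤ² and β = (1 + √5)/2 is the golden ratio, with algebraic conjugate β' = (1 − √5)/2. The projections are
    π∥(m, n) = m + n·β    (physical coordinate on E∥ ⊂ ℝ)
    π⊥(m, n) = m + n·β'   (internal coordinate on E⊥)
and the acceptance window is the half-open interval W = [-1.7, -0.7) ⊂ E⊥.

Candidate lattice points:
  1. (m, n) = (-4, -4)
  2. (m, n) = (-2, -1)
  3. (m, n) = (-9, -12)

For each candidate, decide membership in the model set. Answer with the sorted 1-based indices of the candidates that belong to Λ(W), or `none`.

1, 2, 3

Numerically β ≈ 1.618034 and β' = −1/β ≈ -0.618034.
candidate 1: (m,n)=(-4,-4) → π∥ = -4-4·β ≈ -10.472136, π⊥ = -4-4·β' ≈ -1.527864 ∈ [-1.7, -0.7) ⇒ IN Λ
candidate 2: (m,n)=(-2,-1) → π∥ = -2-1·β ≈ -3.618034, π⊥ = -2-1·β' ≈ -1.381966 ∈ [-1.7, -0.7) ⇒ IN Λ
candidate 3: (m,n)=(-9,-12) → π∥ = -9-12·β ≈ -28.416408, π⊥ = -9-12·β' ≈ -1.583592 ∈ [-1.7, -0.7) ⇒ IN Λ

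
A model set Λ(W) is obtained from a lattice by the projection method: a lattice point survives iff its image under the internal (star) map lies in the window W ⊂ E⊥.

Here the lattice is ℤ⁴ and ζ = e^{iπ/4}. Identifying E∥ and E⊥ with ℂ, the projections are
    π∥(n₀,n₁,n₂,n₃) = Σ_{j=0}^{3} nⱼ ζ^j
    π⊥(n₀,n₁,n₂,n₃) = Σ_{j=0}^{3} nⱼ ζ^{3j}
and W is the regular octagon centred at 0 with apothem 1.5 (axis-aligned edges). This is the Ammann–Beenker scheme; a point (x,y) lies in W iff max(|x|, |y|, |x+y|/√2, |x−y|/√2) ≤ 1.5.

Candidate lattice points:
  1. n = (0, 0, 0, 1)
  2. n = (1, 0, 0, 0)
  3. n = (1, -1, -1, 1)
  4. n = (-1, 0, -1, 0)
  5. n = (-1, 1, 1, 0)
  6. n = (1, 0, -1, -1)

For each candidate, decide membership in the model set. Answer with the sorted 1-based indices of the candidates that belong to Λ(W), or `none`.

1, 2, 4, 6

π⊥(n) = n₀ + n₁ζ³ + n₂ζ⁶ + n₃ζ⁹ where ζ = e^{iπ/4}.
#1 (0, 0, 0, 1): internal (0.7071, 0.7071); octagon support 1.0000 vs apothem 1.5 → ∈ W
#2 (1, 0, 0, 0): internal (1.0000, 0.0000); octagon support 1.0000 vs apothem 1.5 → ∈ W
#3 (1, -1, -1, 1): internal (2.4142, 1.0000); octagon support 2.4142 vs apothem 1.5 → ∉ W
#4 (-1, 0, -1, 0): internal (-1.0000, 1.0000); octagon support 1.4142 vs apothem 1.5 → ∈ W
#5 (-1, 1, 1, 0): internal (-1.7071, -0.2929); octagon support 1.7071 vs apothem 1.5 → ∉ W
#6 (1, 0, -1, -1): internal (0.2929, 0.2929); octagon support 0.4142 vs apothem 1.5 → ∈ W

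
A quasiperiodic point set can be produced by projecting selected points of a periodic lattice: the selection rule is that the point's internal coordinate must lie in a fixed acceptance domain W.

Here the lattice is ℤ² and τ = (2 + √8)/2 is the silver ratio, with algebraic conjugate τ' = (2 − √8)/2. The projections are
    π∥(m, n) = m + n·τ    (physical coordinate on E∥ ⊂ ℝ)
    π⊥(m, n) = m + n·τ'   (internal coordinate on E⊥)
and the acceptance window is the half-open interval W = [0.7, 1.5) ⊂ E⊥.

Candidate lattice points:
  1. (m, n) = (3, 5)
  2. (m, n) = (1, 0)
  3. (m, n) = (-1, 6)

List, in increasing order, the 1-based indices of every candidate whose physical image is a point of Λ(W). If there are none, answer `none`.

1, 2

τ' = (2−√8)/2 ≈ -0.41421.
[1] lift (3,5): star map gives 0.92893; window check 0.7 ≤ 0.92893 < 1.5 is true → IN Λ
[2] lift (1,0): star map gives 1.00000; window check 0.7 ≤ 1.00000 < 1.5 is true → IN Λ
[3] lift (-1,6): star map gives -3.48528; window check 0.7 ≤ -3.48528 < 1.5 is false → out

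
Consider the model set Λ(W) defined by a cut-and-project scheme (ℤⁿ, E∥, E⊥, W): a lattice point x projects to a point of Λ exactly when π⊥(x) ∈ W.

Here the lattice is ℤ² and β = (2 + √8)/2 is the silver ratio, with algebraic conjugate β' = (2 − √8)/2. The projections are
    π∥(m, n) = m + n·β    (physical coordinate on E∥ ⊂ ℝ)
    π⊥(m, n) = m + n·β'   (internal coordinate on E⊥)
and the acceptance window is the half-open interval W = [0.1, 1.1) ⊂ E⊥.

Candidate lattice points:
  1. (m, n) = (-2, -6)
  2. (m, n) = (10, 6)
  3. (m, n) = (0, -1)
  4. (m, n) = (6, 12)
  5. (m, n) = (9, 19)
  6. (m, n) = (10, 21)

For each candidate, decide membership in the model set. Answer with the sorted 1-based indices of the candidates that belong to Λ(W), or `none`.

β' = (2−√8)/2 ≈ -0.4142.
#1 (-2,-6): internal coord -2 + (-6)·β' = +0.4853; +0.4853 ∈ [0.1, 1.1) → IN Λ
#2 (10,6): internal coord 10 + (6)·β' = +7.5147; +7.5147 ∉ [0.1, 1.1) → out
#3 (0,-1): internal coord 0 + (-1)·β' = +0.4142; +0.4142 ∈ [0.1, 1.1) → IN Λ
#4 (6,12): internal coord 6 + (12)·β' = +1.0294; +1.0294 ∈ [0.1, 1.1) → IN Λ
#5 (9,19): internal coord 9 + (19)·β' = +1.1299; +1.1299 ∉ [0.1, 1.1) → out
#6 (10,21): internal coord 10 + (21)·β' = +1.3015; +1.3015 ∉ [0.1, 1.1) → out

1, 3, 4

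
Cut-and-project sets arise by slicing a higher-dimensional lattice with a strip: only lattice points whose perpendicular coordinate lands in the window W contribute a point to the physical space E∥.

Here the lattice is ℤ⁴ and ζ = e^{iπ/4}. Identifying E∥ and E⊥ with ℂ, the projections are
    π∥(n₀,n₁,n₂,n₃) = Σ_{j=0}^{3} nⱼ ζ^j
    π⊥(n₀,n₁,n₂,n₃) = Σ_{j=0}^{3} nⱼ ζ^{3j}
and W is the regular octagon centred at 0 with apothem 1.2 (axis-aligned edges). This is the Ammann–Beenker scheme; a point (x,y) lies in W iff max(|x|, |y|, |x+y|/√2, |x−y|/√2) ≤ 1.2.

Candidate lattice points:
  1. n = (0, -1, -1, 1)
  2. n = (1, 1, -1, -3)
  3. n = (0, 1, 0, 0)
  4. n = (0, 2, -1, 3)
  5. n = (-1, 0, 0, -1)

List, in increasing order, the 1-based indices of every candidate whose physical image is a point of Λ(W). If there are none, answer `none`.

3

Internal map: ζ^{3j} for j=0..3 gives (1,0), (−√2/2,√2/2), (0,−1), (√2/2,√2/2).
#1 (0, -1, -1, 1): internal (1.414214, 1.000000); octagon support 1.707107 vs apothem 1.2 → ∉ W
#2 (1, 1, -1, -3): internal (-1.828427, -0.414214); octagon support 1.828427 vs apothem 1.2 → ∉ W
#3 (0, 1, 0, 0): internal (-0.707107, 0.707107); octagon support 1.000000 vs apothem 1.2 → ∈ W
#4 (0, 2, -1, 3): internal (0.707107, 4.535534); octagon support 4.535534 vs apothem 1.2 → ∉ W
#5 (-1, 0, 0, -1): internal (-1.707107, -0.707107); octagon support 1.707107 vs apothem 1.2 → ∉ W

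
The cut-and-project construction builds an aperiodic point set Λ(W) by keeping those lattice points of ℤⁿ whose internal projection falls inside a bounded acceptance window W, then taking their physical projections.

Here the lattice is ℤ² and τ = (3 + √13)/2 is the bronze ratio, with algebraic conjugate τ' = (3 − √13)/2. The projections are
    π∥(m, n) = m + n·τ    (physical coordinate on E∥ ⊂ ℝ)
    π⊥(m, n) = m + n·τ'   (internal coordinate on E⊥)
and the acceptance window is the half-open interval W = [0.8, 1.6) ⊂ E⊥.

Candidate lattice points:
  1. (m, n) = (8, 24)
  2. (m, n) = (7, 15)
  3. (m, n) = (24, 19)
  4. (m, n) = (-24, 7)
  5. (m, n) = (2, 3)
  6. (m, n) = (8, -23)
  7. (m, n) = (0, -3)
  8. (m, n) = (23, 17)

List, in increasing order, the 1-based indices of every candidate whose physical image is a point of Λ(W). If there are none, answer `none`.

Compute τ' = (3−√13)/2 = -0.302776, so π⊥(m,n) = m -0.302776·n.
#1 (8,24): internal coord 8 + (24)·τ' = +0.733385; +0.733385 ∉ [0.8, 1.6) → out
#2 (7,15): internal coord 7 + (15)·τ' = +2.458365; +2.458365 ∉ [0.8, 1.6) → out
#3 (24,19): internal coord 24 + (19)·τ' = +18.247263; +18.247263 ∉ [0.8, 1.6) → out
#4 (-24,7): internal coord -24 + (7)·τ' = -26.119429; -26.119429 ∉ [0.8, 1.6) → out
#5 (2,3): internal coord 2 + (3)·τ' = +1.091673; +1.091673 ∈ [0.8, 1.6) → IN Λ
#6 (8,-23): internal coord 8 + (-23)·τ' = +14.963840; +14.963840 ∉ [0.8, 1.6) → out
#7 (0,-3): internal coord 0 + (-3)·τ' = +0.908327; +0.908327 ∈ [0.8, 1.6) → IN Λ
#8 (23,17): internal coord 23 + (17)·τ' = +17.852814; +17.852814 ∉ [0.8, 1.6) → out

5, 7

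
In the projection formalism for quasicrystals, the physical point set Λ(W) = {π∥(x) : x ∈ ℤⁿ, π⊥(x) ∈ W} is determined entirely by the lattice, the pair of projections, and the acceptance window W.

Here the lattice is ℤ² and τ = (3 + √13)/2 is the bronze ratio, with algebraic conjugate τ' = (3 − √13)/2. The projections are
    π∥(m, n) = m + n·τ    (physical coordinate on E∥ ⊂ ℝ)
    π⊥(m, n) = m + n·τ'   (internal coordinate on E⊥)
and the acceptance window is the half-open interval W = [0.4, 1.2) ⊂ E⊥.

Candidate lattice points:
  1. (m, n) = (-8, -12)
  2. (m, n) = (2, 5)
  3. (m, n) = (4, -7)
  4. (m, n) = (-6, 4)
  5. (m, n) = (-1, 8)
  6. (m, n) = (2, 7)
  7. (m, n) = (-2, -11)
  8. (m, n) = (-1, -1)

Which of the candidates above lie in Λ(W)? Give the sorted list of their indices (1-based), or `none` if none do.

2

Numerically τ ≈ 3.30278 and τ' = −1/τ ≈ -0.30278.
candidate 1: (m,n)=(-8,-12) → π∥ = -8-12·τ ≈ -47.63331, π⊥ = -8-12·τ' ≈ -4.36669 ∉ [0.4, 1.2) ⇒ out
candidate 2: (m,n)=(2,5) → π∥ = 2+5·τ ≈ 18.51388, π⊥ = 2+5·τ' ≈ 0.48612 ∈ [0.4, 1.2) ⇒ IN Λ
candidate 3: (m,n)=(4,-7) → π∥ = 4-7·τ ≈ -19.11943, π⊥ = 4-7·τ' ≈ 6.11943 ∉ [0.4, 1.2) ⇒ out
candidate 4: (m,n)=(-6,4) → π∥ = -6+4·τ ≈ 7.21110, π⊥ = -6+4·τ' ≈ -7.21110 ∉ [0.4, 1.2) ⇒ out
candidate 5: (m,n)=(-1,8) → π∥ = -1+8·τ ≈ 25.42221, π⊥ = -1+8·τ' ≈ -3.42221 ∉ [0.4, 1.2) ⇒ out
candidate 6: (m,n)=(2,7) → π∥ = 2+7·τ ≈ 25.11943, π⊥ = 2+7·τ' ≈ -0.11943 ∉ [0.4, 1.2) ⇒ out
candidate 7: (m,n)=(-2,-11) → π∥ = -2-11·τ ≈ -38.33053, π⊥ = -2-11·τ' ≈ 1.33053 ∉ [0.4, 1.2) ⇒ out
candidate 8: (m,n)=(-1,-1) → π∥ = -1-1·τ ≈ -4.30278, π⊥ = -1-1·τ' ≈ -0.69722 ∉ [0.4, 1.2) ⇒ out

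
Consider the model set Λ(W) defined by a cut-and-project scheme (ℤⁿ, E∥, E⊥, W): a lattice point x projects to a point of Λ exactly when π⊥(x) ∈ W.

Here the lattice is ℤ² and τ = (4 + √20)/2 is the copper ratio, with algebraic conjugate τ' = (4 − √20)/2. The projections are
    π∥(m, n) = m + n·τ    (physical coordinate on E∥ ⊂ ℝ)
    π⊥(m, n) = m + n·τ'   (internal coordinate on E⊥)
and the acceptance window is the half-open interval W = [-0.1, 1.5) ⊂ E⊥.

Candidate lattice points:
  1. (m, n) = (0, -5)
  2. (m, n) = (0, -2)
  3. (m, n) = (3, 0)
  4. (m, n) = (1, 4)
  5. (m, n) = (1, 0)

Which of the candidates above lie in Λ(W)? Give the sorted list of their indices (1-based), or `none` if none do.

1, 2, 4, 5

τ' = (4−√20)/2 ≈ -0.236068.
candidate 1: (m,n)=(0,-5) → π∥ = 0-5·τ ≈ -21.180340, π⊥ = 0-5·τ' ≈ 1.180340 ∈ [-0.1, 1.5) ⇒ IN Λ
candidate 2: (m,n)=(0,-2) → π∥ = 0-2·τ ≈ -8.472136, π⊥ = 0-2·τ' ≈ 0.472136 ∈ [-0.1, 1.5) ⇒ IN Λ
candidate 3: (m,n)=(3,0) → π∥ = 3+0·τ ≈ 3.000000, π⊥ = 3+0·τ' ≈ 3.000000 ∉ [-0.1, 1.5) ⇒ out
candidate 4: (m,n)=(1,4) → π∥ = 1+4·τ ≈ 17.944272, π⊥ = 1+4·τ' ≈ 0.055728 ∈ [-0.1, 1.5) ⇒ IN Λ
candidate 5: (m,n)=(1,0) → π∥ = 1+0·τ ≈ 1.000000, π⊥ = 1+0·τ' ≈ 1.000000 ∈ [-0.1, 1.5) ⇒ IN Λ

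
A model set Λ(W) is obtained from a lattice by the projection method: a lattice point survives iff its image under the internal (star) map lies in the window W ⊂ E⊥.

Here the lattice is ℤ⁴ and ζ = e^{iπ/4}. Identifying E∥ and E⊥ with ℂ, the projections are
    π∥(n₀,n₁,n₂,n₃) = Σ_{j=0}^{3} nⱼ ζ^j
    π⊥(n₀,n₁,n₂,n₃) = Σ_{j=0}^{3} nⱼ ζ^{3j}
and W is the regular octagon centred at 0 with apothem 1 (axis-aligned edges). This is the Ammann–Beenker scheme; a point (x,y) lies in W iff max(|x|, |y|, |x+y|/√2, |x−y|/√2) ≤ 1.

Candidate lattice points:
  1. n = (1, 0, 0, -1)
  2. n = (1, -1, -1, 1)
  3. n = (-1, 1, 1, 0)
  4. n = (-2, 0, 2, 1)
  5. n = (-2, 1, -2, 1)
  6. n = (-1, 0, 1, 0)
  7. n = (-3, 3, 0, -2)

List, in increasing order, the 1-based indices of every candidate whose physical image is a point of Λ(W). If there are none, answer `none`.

1

π⊥(n) = n₀ + n₁ζ³ + n₂ζ⁶ + n₃ζ⁹ where ζ = e^{iπ/4}.
#1 (1, 0, 0, -1): internal (0.29289, -0.70711); octagon support 0.70711 vs apothem 1 → ∈ W
#2 (1, -1, -1, 1): internal (2.41421, 1.00000); octagon support 2.41421 vs apothem 1 → ∉ W
#3 (-1, 1, 1, 0): internal (-1.70711, -0.29289); octagon support 1.70711 vs apothem 1 → ∉ W
#4 (-2, 0, 2, 1): internal (-1.29289, -1.29289); octagon support 1.82843 vs apothem 1 → ∉ W
#5 (-2, 1, -2, 1): internal (-2.00000, 3.41421); octagon support 3.82843 vs apothem 1 → ∉ W
#6 (-1, 0, 1, 0): internal (-1.00000, -1.00000); octagon support 1.41421 vs apothem 1 → ∉ W
#7 (-3, 3, 0, -2): internal (-6.53553, 0.70711); octagon support 6.53553 vs apothem 1 → ∉ W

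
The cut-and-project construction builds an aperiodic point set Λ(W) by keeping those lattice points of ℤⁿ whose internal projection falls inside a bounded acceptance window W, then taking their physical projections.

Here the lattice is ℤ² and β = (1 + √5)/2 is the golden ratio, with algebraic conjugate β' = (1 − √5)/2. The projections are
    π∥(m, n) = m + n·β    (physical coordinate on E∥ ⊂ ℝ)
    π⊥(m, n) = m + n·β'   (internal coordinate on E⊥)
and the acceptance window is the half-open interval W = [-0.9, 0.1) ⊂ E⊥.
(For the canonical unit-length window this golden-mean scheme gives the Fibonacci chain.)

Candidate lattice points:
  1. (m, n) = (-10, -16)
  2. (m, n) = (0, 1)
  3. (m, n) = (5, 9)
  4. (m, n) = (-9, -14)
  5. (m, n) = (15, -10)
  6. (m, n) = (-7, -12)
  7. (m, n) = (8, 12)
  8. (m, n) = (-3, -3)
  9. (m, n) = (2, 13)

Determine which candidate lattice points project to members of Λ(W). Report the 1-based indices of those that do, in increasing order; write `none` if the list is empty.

1, 2, 3, 4

Compute β' = (1−√5)/2 = -0.618034, so π⊥(m,n) = m -0.618034·n.
candidate 1: (m,n)=(-10,-16) → π∥ = -10-16·β ≈ -35.888544, π⊥ = -10-16·β' ≈ -0.111456 ∈ [-0.9, 0.1) ⇒ IN Λ
candidate 2: (m,n)=(0,1) → π∥ = 0+1·β ≈ 1.618034, π⊥ = 0+1·β' ≈ -0.618034 ∈ [-0.9, 0.1) ⇒ IN Λ
candidate 3: (m,n)=(5,9) → π∥ = 5+9·β ≈ 19.562306, π⊥ = 5+9·β' ≈ -0.562306 ∈ [-0.9, 0.1) ⇒ IN Λ
candidate 4: (m,n)=(-9,-14) → π∥ = -9-14·β ≈ -31.652476, π⊥ = -9-14·β' ≈ -0.347524 ∈ [-0.9, 0.1) ⇒ IN Λ
candidate 5: (m,n)=(15,-10) → π∥ = 15-10·β ≈ -1.180340, π⊥ = 15-10·β' ≈ 21.180340 ∉ [-0.9, 0.1) ⇒ out
candidate 6: (m,n)=(-7,-12) → π∥ = -7-12·β ≈ -26.416408, π⊥ = -7-12·β' ≈ 0.416408 ∉ [-0.9, 0.1) ⇒ out
candidate 7: (m,n)=(8,12) → π∥ = 8+12·β ≈ 27.416408, π⊥ = 8+12·β' ≈ 0.583592 ∉ [-0.9, 0.1) ⇒ out
candidate 8: (m,n)=(-3,-3) → π∥ = -3-3·β ≈ -7.854102, π⊥ = -3-3·β' ≈ -1.145898 ∉ [-0.9, 0.1) ⇒ out
candidate 9: (m,n)=(2,13) → π∥ = 2+13·β ≈ 23.034442, π⊥ = 2+13·β' ≈ -6.034442 ∉ [-0.9, 0.1) ⇒ out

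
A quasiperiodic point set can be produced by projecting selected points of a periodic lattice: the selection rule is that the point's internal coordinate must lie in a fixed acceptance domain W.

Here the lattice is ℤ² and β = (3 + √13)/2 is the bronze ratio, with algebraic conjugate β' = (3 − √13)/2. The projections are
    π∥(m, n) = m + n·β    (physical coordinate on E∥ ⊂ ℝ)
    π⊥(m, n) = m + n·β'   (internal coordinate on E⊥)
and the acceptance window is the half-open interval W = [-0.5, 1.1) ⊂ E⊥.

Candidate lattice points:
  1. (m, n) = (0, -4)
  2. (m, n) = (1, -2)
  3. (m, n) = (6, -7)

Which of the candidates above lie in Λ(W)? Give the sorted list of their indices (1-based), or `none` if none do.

none

Numerically β ≈ 3.302776 and β' = −1/β ≈ -0.302776.
[1] lift (0,-4): star map gives 1.211103; window check -0.5 ≤ 1.211103 < 1.1 is false → out
[2] lift (1,-2): star map gives 1.605551; window check -0.5 ≤ 1.605551 < 1.1 is false → out
[3] lift (6,-7): star map gives 8.119429; window check -0.5 ≤ 8.119429 < 1.1 is false → out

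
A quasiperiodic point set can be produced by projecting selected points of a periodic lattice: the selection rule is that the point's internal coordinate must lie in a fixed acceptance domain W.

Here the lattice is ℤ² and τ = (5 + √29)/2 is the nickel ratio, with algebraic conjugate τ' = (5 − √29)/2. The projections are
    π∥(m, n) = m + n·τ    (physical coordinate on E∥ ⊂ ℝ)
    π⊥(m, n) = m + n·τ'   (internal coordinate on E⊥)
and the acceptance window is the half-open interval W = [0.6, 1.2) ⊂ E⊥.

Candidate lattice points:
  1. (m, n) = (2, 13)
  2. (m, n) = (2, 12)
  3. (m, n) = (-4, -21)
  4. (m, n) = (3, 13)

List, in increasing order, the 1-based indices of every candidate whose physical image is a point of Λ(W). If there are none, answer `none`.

Compute τ' = (5−√29)/2 = -0.192582, so π⊥(m,n) = m -0.192582·n.
#1 (2,13): internal coord 2 + (13)·τ' = -0.503571; -0.503571 ∉ [0.6, 1.2) → out
#2 (2,12): internal coord 2 + (12)·τ' = -0.310989; -0.310989 ∉ [0.6, 1.2) → out
#3 (-4,-21): internal coord -4 + (-21)·τ' = +0.044230; +0.044230 ∉ [0.6, 1.2) → out
#4 (3,13): internal coord 3 + (13)·τ' = +0.496429; +0.496429 ∉ [0.6, 1.2) → out

none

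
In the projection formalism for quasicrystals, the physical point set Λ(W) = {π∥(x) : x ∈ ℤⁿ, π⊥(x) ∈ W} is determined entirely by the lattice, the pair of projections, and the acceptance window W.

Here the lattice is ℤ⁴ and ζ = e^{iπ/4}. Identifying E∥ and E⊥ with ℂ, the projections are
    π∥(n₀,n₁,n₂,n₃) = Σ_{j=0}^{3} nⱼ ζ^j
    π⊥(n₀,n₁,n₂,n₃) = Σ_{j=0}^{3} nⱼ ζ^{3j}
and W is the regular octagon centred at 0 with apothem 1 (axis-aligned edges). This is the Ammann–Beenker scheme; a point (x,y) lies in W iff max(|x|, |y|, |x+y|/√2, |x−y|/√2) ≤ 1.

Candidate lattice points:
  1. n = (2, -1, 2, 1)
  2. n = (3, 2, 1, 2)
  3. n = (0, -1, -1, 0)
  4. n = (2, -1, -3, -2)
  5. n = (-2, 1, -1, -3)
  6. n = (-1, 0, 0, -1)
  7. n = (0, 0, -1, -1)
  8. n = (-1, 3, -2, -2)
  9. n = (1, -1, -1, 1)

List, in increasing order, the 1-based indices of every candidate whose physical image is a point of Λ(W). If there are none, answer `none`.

3, 7

Internal map: ζ^{3j} for j=0..3 gives (1,0), (−√2/2,√2/2), (0,−1), (√2/2,√2/2).
candidate 1: n = (2, -1, 2, 1) → π⊥ ≈ (+3.4142, -2.0000); max(|x|,|y|,|x±y|/√2) = 3.8284 > 1 ⇒ ∉ W
candidate 2: n = (3, 2, 1, 2) → π⊥ ≈ (+3.0000, +1.8284); max(|x|,|y|,|x±y|/√2) = 3.4142 > 1 ⇒ ∉ W
candidate 3: n = (0, -1, -1, 0) → π⊥ ≈ (+0.7071, +0.2929); max(|x|,|y|,|x±y|/√2) = 0.7071 ≤ 1 ⇒ ∈ W
candidate 4: n = (2, -1, -3, -2) → π⊥ ≈ (+1.2929, +0.8787); max(|x|,|y|,|x±y|/√2) = 1.5355 > 1 ⇒ ∉ W
candidate 5: n = (-2, 1, -1, -3) → π⊥ ≈ (-4.8284, -0.4142); max(|x|,|y|,|x±y|/√2) = 4.8284 > 1 ⇒ ∉ W
candidate 6: n = (-1, 0, 0, -1) → π⊥ ≈ (-1.7071, -0.7071); max(|x|,|y|,|x±y|/√2) = 1.7071 > 1 ⇒ ∉ W
candidate 7: n = (0, 0, -1, -1) → π⊥ ≈ (-0.7071, +0.2929); max(|x|,|y|,|x±y|/√2) = 0.7071 ≤ 1 ⇒ ∈ W
candidate 8: n = (-1, 3, -2, -2) → π⊥ ≈ (-4.5355, +2.7071); max(|x|,|y|,|x±y|/√2) = 5.1213 > 1 ⇒ ∉ W
candidate 9: n = (1, -1, -1, 1) → π⊥ ≈ (+2.4142, +1.0000); max(|x|,|y|,|x±y|/√2) = 2.4142 > 1 ⇒ ∉ W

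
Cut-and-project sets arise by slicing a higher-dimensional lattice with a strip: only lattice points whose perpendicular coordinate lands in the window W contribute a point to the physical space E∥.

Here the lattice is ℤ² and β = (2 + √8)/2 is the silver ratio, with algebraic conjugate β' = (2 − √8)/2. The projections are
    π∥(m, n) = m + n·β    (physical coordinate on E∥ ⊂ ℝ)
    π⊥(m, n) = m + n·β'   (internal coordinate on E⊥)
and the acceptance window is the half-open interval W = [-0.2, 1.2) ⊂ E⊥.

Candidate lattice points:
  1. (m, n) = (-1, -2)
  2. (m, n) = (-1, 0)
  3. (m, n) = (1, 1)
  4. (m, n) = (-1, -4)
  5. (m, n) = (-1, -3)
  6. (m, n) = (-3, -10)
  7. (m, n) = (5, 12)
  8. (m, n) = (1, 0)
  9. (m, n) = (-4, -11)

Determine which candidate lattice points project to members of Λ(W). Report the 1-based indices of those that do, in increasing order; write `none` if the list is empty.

1, 3, 4, 5, 6, 7, 8, 9

β' = (2−√8)/2 ≈ -0.41421.
#1 (-1,-2): internal coord -1 + (-2)·β' = -0.17157; -0.17157 ∈ [-0.2, 1.2) → IN Λ
#2 (-1,0): internal coord -1 + (0)·β' = -1.00000; -1.00000 ∉ [-0.2, 1.2) → out
#3 (1,1): internal coord 1 + (1)·β' = +0.58579; +0.58579 ∈ [-0.2, 1.2) → IN Λ
#4 (-1,-4): internal coord -1 + (-4)·β' = +0.65685; +0.65685 ∈ [-0.2, 1.2) → IN Λ
#5 (-1,-3): internal coord -1 + (-3)·β' = +0.24264; +0.24264 ∈ [-0.2, 1.2) → IN Λ
#6 (-3,-10): internal coord -3 + (-10)·β' = +1.14214; +1.14214 ∈ [-0.2, 1.2) → IN Λ
#7 (5,12): internal coord 5 + (12)·β' = +0.02944; +0.02944 ∈ [-0.2, 1.2) → IN Λ
#8 (1,0): internal coord 1 + (0)·β' = +1.00000; +1.00000 ∈ [-0.2, 1.2) → IN Λ
#9 (-4,-11): internal coord -4 + (-11)·β' = +0.55635; +0.55635 ∈ [-0.2, 1.2) → IN Λ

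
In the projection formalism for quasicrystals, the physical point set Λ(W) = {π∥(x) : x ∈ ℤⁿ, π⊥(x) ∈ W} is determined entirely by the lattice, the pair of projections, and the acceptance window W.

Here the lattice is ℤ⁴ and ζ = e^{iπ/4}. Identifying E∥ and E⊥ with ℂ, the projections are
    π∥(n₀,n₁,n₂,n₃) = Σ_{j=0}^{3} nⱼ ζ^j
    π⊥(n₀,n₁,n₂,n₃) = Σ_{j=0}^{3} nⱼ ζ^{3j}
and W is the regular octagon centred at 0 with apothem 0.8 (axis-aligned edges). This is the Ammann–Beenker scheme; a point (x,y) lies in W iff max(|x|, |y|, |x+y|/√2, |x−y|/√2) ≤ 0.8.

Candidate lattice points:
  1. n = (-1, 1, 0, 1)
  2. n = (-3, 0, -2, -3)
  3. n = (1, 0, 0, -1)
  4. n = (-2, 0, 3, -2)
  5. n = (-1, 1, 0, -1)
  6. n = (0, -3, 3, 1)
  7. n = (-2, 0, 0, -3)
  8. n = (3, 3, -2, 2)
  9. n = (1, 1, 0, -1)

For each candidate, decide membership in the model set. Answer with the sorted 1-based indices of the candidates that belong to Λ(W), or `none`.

3, 9

π⊥(n) = n₀ + n₁ζ³ + n₂ζ⁶ + n₃ζ⁹ where ζ = e^{iπ/4}.
#1 (-1, 1, 0, 1): internal (-1.00000, 1.41421); octagon support 1.70711 vs apothem 0.8 → ∉ W
#2 (-3, 0, -2, -3): internal (-5.12132, -0.12132); octagon support 5.12132 vs apothem 0.8 → ∉ W
#3 (1, 0, 0, -1): internal (0.29289, -0.70711); octagon support 0.70711 vs apothem 0.8 → ∈ W
#4 (-2, 0, 3, -2): internal (-3.41421, -4.41421); octagon support 5.53553 vs apothem 0.8 → ∉ W
#5 (-1, 1, 0, -1): internal (-2.41421, 0.00000); octagon support 2.41421 vs apothem 0.8 → ∉ W
#6 (0, -3, 3, 1): internal (2.82843, -4.41421); octagon support 5.12132 vs apothem 0.8 → ∉ W
#7 (-2, 0, 0, -3): internal (-4.12132, -2.12132); octagon support 4.41421 vs apothem 0.8 → ∉ W
#8 (3, 3, -2, 2): internal (2.29289, 5.53553); octagon support 5.53553 vs apothem 0.8 → ∉ W
#9 (1, 1, 0, -1): internal (-0.41421, 0.00000); octagon support 0.41421 vs apothem 0.8 → ∈ W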